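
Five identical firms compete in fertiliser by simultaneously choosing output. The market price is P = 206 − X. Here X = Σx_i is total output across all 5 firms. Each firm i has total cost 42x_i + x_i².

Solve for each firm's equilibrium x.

A representative firm's profit is π_i = x_i(206 − X) − 42x_i − x_i², with X = x_i + Σ_{j≠i} x_j.
First-order condition: 164 − 4x_i − Σ_{j≠i} x_j = 0.
Imposing symmetry (x_j = x for all j) turns Σ_{j≠i} x_j into 4x, so 164 = 8x and x = 20.5.

20.5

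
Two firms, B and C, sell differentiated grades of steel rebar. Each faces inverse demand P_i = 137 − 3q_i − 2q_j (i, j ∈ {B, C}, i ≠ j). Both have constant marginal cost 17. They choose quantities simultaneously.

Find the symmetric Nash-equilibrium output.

15

Firm B's profit: π = q_B(137 − 3q_B − 2q_C) − 17q_B.
∂π/∂q_B = 120 − 6q_B − 2q_C = 0 ⇒ q_B = 20 − (1/3)q_C.
Setting q_B = q_C in the reaction function: q_B = 20 − (1/3)q_B, so q_B = 20 / (4/3) = 15.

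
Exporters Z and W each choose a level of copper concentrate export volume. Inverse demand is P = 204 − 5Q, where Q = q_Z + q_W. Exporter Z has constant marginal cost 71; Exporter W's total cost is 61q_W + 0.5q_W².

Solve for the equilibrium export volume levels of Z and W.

8.8, 9

Exporter Z's profit: π = q_Z(204 − 5(q_Z + q_W)) − 71q_Z.
∂π/∂q_Z = 133 − 10q_Z − 5q_W = 0, so q_Z = 13.3 − 0.5q_W.
For W: ∂π/∂q_W = 143 − 11q_W − 5q_Z = 0 ⇒ q_W = 13 − (5/11)q_Z.
Solving the two reaction functions simultaneously: (1 − (−0.5)(−5/11))q_Z = 13.3 − 0.5·13, so (17/22)q_Z = 6.8 and q_Z = 8.8.
Then q_W = 13 − (5/11)·8.8 = 9.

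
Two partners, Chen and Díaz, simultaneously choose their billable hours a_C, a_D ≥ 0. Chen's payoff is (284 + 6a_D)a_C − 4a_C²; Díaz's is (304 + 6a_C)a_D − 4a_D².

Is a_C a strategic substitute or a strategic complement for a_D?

strategic complements

Expanding Chen's payoff: 284a_C + 6a_Da_C − 4a_C².
∂π/∂a_C = 284 + 6a_D − 8a_C = 0, so a_C = 35.5 + 0.75a_D.
The best-response slope da_C/da_D = 0.75 > 0: the reaction function is upward-sloping, so the choices are strategic complements.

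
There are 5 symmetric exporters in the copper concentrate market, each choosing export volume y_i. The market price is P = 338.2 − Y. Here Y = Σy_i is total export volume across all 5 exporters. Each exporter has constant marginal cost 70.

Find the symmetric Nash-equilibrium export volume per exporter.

A representative exporter's profit is π_i = y_i(338.2 − Y) − 70y_i, with Y = y_i + Σ_{j≠i} y_j.
First-order condition: 268.2 − 2y_i − Σ_{j≠i} y_j = 0.
Imposing symmetry (y_j = y for all j) turns Σ_{j≠i} y_j into 4y, so 268.2 = 6y and y = 44.7.

44.7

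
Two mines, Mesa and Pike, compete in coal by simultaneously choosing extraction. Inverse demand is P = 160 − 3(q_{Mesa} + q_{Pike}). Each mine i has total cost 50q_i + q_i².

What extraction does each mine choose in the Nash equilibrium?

Mine Mesa's profit: π = q_{Mesa}(160 − 3(q_{Mesa} + q_{Pike})) − 50q_{Mesa} − q_{Mesa}².
∂π/∂q_{Mesa} = 110 − 8q_{Mesa} − 3q_{Pike} = 0, so q_{Mesa} = 13.75 − 0.375q_{Pike}.
By symmetry q_{Pike} = q_{Mesa}; substituting into the reaction function, 1.375q_{Mesa} = 13.75 and q_{Mesa} = 10.

10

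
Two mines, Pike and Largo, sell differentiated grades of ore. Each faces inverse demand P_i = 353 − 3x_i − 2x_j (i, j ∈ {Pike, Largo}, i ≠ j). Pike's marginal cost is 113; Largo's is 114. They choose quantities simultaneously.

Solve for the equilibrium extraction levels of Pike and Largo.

Mine Pike's profit: π = x_{Pike}(353 − 3x_{Pike} − 2x_{Largo}) − 113x_{Pike}.
∂π/∂x_{Pike} = 240 − 6x_{Pike} − 2x_{Largo} = 0 ⇒ x_{Pike} = 40 − (1/3)x_{Largo}.
Similarly x_{Largo} = 239/6 − (1/3)x_{Pike}.
Substituting the second reaction function into the first: x_{Pike} = 40 − (1/3)(239/6 − (1/3)x_{Pike}), which gives (8/9)x_{Pike} = 481/18 ⇒ x_{Pike} = 30.0625.
Then x_{Largo} = 239/6 − (1/3)·30.0625 = 29.8125.

30.0625, 29.8125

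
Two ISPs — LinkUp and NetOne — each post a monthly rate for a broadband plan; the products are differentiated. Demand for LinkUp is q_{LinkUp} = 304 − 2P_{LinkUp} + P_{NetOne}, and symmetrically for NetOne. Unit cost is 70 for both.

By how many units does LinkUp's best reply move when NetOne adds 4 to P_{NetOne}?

LinkUp's profit: π = (P_{LinkUp} − 70)(304 − 2P_{LinkUp} + P_{NetOne}).
∂π/∂P_{LinkUp} = 444 − 4P_{LinkUp} + P_{NetOne} = 0 ⇒ P_{LinkUp} = 111 + 0.25P_{NetOne}.
The reaction-function slope is 0.25, so a 4-unit rise in P_{NetOne} moves P_{LinkUp} by 0.25 × 4 = 1. LinkUp's best response rises — the actions are strategic complements.

1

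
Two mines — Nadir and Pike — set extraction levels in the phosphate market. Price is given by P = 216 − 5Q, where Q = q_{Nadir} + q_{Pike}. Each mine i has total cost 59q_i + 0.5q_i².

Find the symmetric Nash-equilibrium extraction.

Mine Nadir's profit: π = q_{Nadir}(216 − 5(q_{Nadir} + q_{Pike})) − 59q_{Nadir} − 0.5q_{Nadir}².
∂π/∂q_{Nadir} = 157 − 11q_{Nadir} − 5q_{Pike} = 0, so q_{Nadir} = 157/11 − (5/11)q_{Pike}.
By symmetry q_{Pike} = q_{Nadir}; substituting into the reaction function, (16/11)q_{Nadir} = 157/11 and q_{Nadir} = 9.8125.

9.8125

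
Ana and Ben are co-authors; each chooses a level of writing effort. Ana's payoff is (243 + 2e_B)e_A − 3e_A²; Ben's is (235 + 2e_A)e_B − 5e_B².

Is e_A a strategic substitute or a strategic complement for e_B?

strategic complements

Expanding Ana's payoff: 243e_A + 2e_Be_A − 3e_A².
∂π/∂e_A = 243 + 2e_B − 6e_A = 0, so e_A = 40.5 + (1/3)e_B.
The best-response slope de_A/de_B = 1/3 > 0: the reaction function is upward-sloping, so the choices are strategic complements.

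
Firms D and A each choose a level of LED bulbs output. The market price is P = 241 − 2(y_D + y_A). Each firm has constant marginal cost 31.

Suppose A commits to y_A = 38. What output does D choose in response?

33.5

Firm D's profit: π = y_D(241 − 2(y_D + y_A)) − 31y_D.
∂π/∂y_D = 210 − 4y_D − 2y_A = 0, so y_D = 52.5 − 0.5y_A.
At y_A = 38: y_D = 52.5 − 0.5·38 = 33.5.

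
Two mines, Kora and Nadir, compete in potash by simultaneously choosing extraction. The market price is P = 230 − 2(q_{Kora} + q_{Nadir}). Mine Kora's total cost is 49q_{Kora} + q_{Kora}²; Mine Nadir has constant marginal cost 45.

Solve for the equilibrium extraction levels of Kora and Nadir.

Mine Kora's profit: π = q_{Kora}(230 − 2(q_{Kora} + q_{Nadir})) − 49q_{Kora} − q_{Kora}².
∂π/∂q_{Kora} = 181 − 6q_{Kora} − 2q_{Nadir} = 0, so q_{Kora} = 181/6 − (1/3)q_{Nadir}.
For Nadir: ∂π/∂q_{Nadir} = 185 − 4q_{Nadir} − 2q_{Kora} = 0 ⇒ q_{Nadir} = 46.25 − 0.5q_{Kora}.
Solving the two reaction functions simultaneously: (1 − (−1/3)(−0.5))q_{Kora} = 181/6 − (1/3)·46.25, so (5/6)q_{Kora} = 14.75 and q_{Kora} = 17.7.
Then q_{Nadir} = 46.25 − 0.5·17.7 = 37.4.

17.7, 37.4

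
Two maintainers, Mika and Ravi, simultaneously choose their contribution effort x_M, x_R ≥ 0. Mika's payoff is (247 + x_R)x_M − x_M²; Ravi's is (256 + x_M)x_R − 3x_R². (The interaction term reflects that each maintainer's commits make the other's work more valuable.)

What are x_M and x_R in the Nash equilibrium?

158, 69

Expanding Mika's payoff: 247x_M + x_Rx_M − x_M².
∂π/∂x_M = 247 + x_R − 2x_M = 0, so x_M = 123.5 + 0.5x_R.
Likewise for Ravi: x_R = 128/3 + (1/6)x_M.
Substituting the second reaction function into the first: x_M = 123.5 + 0.5(128/3 + (1/6)x_M), which gives (11/12)x_M = 869/6 ⇒ x_M = 158.
Then x_R = 128/3 + (1/6)·158 = 69.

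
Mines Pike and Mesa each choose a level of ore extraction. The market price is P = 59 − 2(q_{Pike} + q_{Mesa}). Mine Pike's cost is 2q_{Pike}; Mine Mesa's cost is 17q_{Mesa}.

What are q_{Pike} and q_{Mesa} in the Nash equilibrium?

Mine Pike's profit: π = q_{Pike}(59 − 2(q_{Pike} + q_{Mesa})) − 2q_{Pike}.
∂π/∂q_{Pike} = 57 − 4q_{Pike} − 2q_{Mesa} = 0, so q_{Pike} = 14.25 − 0.5q_{Mesa}.
By the same steps for Mesa: q_{Mesa} = 10.5 − 0.5q_{Pike}.
Substituting the second reaction function into the first: q_{Pike} = 14.25 − 0.5(10.5 − 0.5q_{Pike}), which gives 0.75q_{Pike} = 9 ⇒ q_{Pike} = 12.
Then q_{Mesa} = 10.5 − 0.5·12 = 4.5.

12, 4.5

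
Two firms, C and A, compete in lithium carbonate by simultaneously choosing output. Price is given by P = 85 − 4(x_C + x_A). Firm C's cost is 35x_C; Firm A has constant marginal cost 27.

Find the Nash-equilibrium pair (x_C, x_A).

3.5, 5.5

Firm C's profit: π = x_C(85 − 4(x_C + x_A)) − 35x_C.
∂π/∂x_C = 50 − 8x_C − 4x_A = 0, so x_C = 6.25 − 0.5x_A.
By the same steps for A: x_A = 7.25 − 0.5x_C.
Plugging x_A into C's best response: x_C = 6.25 − 0.5(7.25 − 0.5x_C) ⇒ 0.75x_C = 2.625, so x_C = 3.5.
Then x_A = 7.25 − 0.5·3.5 = 5.5.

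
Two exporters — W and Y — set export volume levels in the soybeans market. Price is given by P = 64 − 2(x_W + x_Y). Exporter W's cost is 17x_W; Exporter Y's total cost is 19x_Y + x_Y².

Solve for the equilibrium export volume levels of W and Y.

Exporter W's profit: π = x_W(64 − 2(x_W + x_Y)) − 17x_W.
∂π/∂x_W = 47 − 4x_W − 2x_Y = 0, so x_W = 11.75 − 0.5x_Y.
For Y: ∂π/∂x_Y = 45 − 6x_Y − 2x_W = 0 ⇒ x_Y = 7.5 − (1/3)x_W.
Substituting the second reaction function into the first: x_W = 11.75 − 0.5(7.5 − (1/3)x_W), which gives (5/6)x_W = 8 ⇒ x_W = 9.6.
Then x_Y = 7.5 − (1/3)·9.6 = 4.3.

9.6, 4.3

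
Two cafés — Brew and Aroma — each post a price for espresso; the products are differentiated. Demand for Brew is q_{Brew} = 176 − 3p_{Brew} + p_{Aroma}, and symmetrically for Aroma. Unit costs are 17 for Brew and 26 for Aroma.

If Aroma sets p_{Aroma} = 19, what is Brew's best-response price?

Brew's profit: π = (p_{Brew} − 17)(176 − 3p_{Brew} + p_{Aroma}).
∂π/∂p_{Brew} = 227 − 6p_{Brew} + p_{Aroma} = 0 ⇒ p_{Brew} = 227/6 + (1/6)p_{Aroma}.
At p_{Aroma} = 19: p_{Brew} = 227/6 + (1/6)·19 = 41.

41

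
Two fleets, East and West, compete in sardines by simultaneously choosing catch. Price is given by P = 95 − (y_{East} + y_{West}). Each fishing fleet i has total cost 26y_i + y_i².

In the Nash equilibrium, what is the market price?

Fishing fleet East's profit: π = y_{East}(95 − (y_{East} + y_{West})) − 26y_{East} − y_{East}².
∂π/∂y_{East} = 69 − 4y_{East} − y_{West} = 0, so y_{East} = 17.25 − 0.25y_{West}.
By symmetry y_{West} = y_{East}; substituting into the reaction function, 1.25y_{East} = 17.25 and y_{East} = 13.8.
Equilibrium price: P = 95 − 27.6 = 67.4.

67.4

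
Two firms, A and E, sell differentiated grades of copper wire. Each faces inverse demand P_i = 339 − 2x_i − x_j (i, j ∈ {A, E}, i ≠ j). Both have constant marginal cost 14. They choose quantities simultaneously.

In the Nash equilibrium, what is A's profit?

Firm A's profit: π = x_A(339 − 2x_A − x_E) − 14x_A.
∂π/∂x_A = 325 − 4x_A − x_E = 0 ⇒ x_A = 81.25 − 0.25x_E.
By symmetry x_E = x_A; substituting into the reaction function, 1.25x_A = 81.25 and x_A = 65.
P_A = 339 − 2·65 − 65 = 144.
Profit = (144 − 14)·65 = 8450.

8450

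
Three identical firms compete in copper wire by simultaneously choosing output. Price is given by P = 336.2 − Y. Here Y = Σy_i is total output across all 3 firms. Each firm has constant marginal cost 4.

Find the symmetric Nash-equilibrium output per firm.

A representative firm's profit is π_i = y_i(336.2 − Y) − 4y_i, with Y = y_i + Σ_{j≠i} y_j.
First-order condition: 332.2 − 2y_i − Σ_{j≠i} y_j = 0.
Imposing symmetry (y_j = y for all j) turns Σ_{j≠i} y_j into 2y, so 332.2 = 4y and y = 83.05.

83.05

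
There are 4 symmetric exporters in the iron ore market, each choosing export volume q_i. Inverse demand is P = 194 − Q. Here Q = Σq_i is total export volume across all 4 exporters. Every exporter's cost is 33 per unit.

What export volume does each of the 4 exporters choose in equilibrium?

A representative exporter's profit is π_i = q_i(194 − Q) − 33q_i, with Q = q_i + Σ_{j≠i} q_j.
First-order condition: 161 − 2q_i − Σ_{j≠i} q_j = 0.
With identical exporters, set every q_j = q: then 161 − 2q − 3q = 0, i.e. q = 161/5 = 32.2.

32.2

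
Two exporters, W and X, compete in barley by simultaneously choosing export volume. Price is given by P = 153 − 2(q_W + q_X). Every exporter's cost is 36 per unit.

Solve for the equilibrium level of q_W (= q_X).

Exporter W's profit: π = q_W(153 − 2(q_W + q_X)) − 36q_W.
∂π/∂q_W = 117 − 4q_W − 2q_X = 0, so q_W = 29.25 − 0.5q_X.
Setting q_W = q_X in the reaction function: q_W = 29.25 − 0.5q_W, so q_W = 29.25 / 1.5 = 19.5.

19.5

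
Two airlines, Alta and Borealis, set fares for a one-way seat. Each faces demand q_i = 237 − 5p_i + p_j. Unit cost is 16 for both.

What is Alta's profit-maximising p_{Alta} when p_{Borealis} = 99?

41.6

Alta's profit: π = (p_{Alta} − 16)(237 − 5p_{Alta} + p_{Borealis}).
∂π/∂p_{Alta} = 317 − 10p_{Alta} + p_{Borealis} = 0 ⇒ p_{Alta} = 31.7 + 0.1p_{Borealis}.
At p_{Borealis} = 99: p_{Alta} = 31.7 + 0.1·99 = 41.6.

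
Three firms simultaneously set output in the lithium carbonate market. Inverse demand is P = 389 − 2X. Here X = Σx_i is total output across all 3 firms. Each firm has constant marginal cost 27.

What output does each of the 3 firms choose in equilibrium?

A representative firm's profit is π_i = x_i(389 − 2X) − 27x_i, with X = x_i + Σ_{j≠i} x_j.
First-order condition: 362 − 4x_i − 2Σ_{j≠i} x_j = 0.
With identical firms, set every x_j = x: then 362 − 4x − 4x = 0, i.e. x = 362/8 = 45.25.

45.25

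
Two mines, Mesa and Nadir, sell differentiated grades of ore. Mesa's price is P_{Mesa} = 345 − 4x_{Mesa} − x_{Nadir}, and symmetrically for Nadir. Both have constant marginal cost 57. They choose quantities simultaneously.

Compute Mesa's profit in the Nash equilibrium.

4096

Mine Mesa's profit: π = x_{Mesa}(345 − 4x_{Mesa} − x_{Nadir}) − 57x_{Mesa}.
∂π/∂x_{Mesa} = 288 − 8x_{Mesa} − x_{Nadir} = 0 ⇒ x_{Mesa} = 36 − 0.125x_{Nadir}.
The game is symmetric, so in equilibrium x_{Nadir} = x_{Mesa}: the reaction function gives 1.125x_{Mesa} = 36, hence x_{Mesa} = 32.
P_{Mesa} = 345 − 4·32 − 32 = 185.
Profit = (185 − 57)·32 = 4096.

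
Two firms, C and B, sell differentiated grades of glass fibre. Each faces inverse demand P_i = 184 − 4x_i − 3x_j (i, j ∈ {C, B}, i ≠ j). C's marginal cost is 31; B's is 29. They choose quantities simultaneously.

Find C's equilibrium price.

86.2

Firm C's profit: π = x_C(184 − 4x_C − 3x_B) − 31x_C.
∂π/∂x_C = 153 − 8x_C − 3x_B = 0 ⇒ x_C = 19.125 − 0.375x_B.
Similarly x_B = 19.375 − 0.375x_C.
Solving the two reaction functions simultaneously: (1 − (−0.375)(−0.375))x_C = 19.125 − 0.375·19.375, so (55/64)x_C = 759/64 and x_C = 13.8.
Then x_B = 19.375 − 0.375·13.8 = 14.2.
P_C = 184 − 4·13.8 − 3·14.2 = 86.2.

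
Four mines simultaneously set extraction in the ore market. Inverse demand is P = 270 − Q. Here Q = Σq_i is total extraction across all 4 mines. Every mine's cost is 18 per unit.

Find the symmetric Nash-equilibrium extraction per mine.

A representative mine's profit is π_i = q_i(270 − Q) − 18q_i, with Q = q_i + Σ_{j≠i} q_j.
First-order condition: 252 − 2q_i − Σ_{j≠i} q_j = 0.
Imposing symmetry (q_j = q for all j) turns Σ_{j≠i} q_j into 3q, so 252 = 5q and q = 50.4.

50.4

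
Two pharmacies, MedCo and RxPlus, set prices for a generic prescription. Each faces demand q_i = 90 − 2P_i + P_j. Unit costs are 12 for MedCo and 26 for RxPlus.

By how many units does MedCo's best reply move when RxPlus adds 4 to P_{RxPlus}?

MedCo's profit: π = (P_{MedCo} − 12)(90 − 2P_{MedCo} + P_{RxPlus}).
∂π/∂P_{MedCo} = 114 − 4P_{MedCo} + P_{RxPlus} = 0 ⇒ P_{MedCo} = 28.5 + 0.25P_{RxPlus}.
The reaction-function slope is 0.25, so a 4-unit rise in P_{RxPlus} moves P_{MedCo} by 0.25 × 4 = 1. MedCo's best response rises — the actions are strategic complements.

1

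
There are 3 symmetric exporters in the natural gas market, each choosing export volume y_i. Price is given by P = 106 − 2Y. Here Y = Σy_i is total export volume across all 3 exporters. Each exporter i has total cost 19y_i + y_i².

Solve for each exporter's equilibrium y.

8.7

A representative exporter's profit is π_i = y_i(106 − 2Y) − 19y_i − y_i², with Y = y_i + Σ_{j≠i} y_j.
First-order condition: 87 − 6y_i − 2Σ_{j≠i} y_j = 0.
With identical exporters, set every y_j = y: then 87 − 6y − 4y = 0, i.e. y = 87/10 = 8.7.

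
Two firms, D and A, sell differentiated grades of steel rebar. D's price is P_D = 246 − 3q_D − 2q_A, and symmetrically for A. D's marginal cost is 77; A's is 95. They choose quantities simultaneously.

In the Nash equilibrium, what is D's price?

Firm D's profit: π = q_D(246 − 3q_D − 2q_A) − 77q_D.
∂π/∂q_D = 169 − 6q_D − 2q_A = 0 ⇒ q_D = 169/6 − (1/3)q_A.
Similarly q_A = 151/6 − (1/3)q_D.
Solving the two reaction functions simultaneously: (1 − (−1/3)(−1/3))q_D = 169/6 − (1/3)·(151/6), so (8/9)q_D = 178/9 and q_D = 22.25.
Then q_A = 151/6 − (1/3)·22.25 = 17.75.
P_D = 246 − 3·22.25 − 2·17.75 = 143.75.

143.75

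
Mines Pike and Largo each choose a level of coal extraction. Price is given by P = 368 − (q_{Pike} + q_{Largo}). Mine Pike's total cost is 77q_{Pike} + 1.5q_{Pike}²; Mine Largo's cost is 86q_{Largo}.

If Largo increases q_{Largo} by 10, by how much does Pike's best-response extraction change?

-2

Mine Pike's profit: π = q_{Pike}(368 − (q_{Pike} + q_{Largo})) − 77q_{Pike} − 1.5q_{Pike}².
∂π/∂q_{Pike} = 291 − 5q_{Pike} − q_{Largo} = 0, so q_{Pike} = 58.2 − 0.2q_{Largo}.
The reaction-function slope is −0.2, so a 10-unit rise in q_{Largo} moves q_{Pike} by −0.2 × 10 = −2. Pike's best response falls — the actions are strategic substitutes.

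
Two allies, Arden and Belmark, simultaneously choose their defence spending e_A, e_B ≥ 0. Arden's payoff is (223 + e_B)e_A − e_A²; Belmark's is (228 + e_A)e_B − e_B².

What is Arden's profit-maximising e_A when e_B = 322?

Expanding Arden's payoff: 223e_A + e_Be_A − e_A².
∂π/∂e_A = 223 + e_B − 2e_A = 0, so e_A = 111.5 + 0.5e_B.
At e_B = 322: e_A = 111.5 + 0.5·322 = 272.5.

272.5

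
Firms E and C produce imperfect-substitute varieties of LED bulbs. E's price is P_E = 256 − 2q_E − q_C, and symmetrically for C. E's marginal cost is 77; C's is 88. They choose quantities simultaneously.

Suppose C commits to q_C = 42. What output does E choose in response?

34.25

Firm E's profit: π = q_E(256 − 2q_E − q_C) − 77q_E.
∂π/∂q_E = 179 − 4q_E − q_C = 0 ⇒ q_E = 44.75 − 0.25q_C.
At q_C = 42: q_E = 44.75 − 0.25·42 = 34.25.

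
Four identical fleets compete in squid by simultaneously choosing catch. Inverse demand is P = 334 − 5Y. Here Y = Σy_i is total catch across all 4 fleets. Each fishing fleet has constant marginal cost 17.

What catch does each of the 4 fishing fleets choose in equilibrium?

12.68

A representative fishing fleet's profit is π_i = y_i(334 − 5Y) − 17y_i, with Y = y_i + Σ_{j≠i} y_j.
First-order condition: 317 − 10y_i − 5Σ_{j≠i} y_j = 0.
Imposing symmetry (y_j = y for all j) turns Σ_{j≠i} y_j into 3y, so 317 = 25y and y = 12.68.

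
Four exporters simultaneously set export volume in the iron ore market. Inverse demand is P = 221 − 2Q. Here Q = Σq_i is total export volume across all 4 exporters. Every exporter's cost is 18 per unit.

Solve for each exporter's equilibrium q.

A representative exporter's profit is π_i = q_i(221 − 2Q) − 18q_i, with Q = q_i + Σ_{j≠i} q_j.
First-order condition: 203 − 4q_i − 2Σ_{j≠i} q_j = 0.
Imposing symmetry (q_j = q for all j) turns Σ_{j≠i} q_j into 3q, so 203 = 10q and q = 20.3.

20.3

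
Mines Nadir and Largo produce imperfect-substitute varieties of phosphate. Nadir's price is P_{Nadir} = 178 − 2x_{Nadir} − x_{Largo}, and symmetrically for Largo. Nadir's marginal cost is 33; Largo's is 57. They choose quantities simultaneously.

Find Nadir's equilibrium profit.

1872.72

Mine Nadir's profit: π = x_{Nadir}(178 − 2x_{Nadir} − x_{Largo}) − 33x_{Nadir}.
∂π/∂x_{Nadir} = 145 − 4x_{Nadir} − x_{Largo} = 0 ⇒ x_{Nadir} = 36.25 − 0.25x_{Largo}.
Similarly x_{Largo} = 30.25 − 0.25x_{Nadir}.
Plugging x_{Largo} into Nadir's best response: x_{Nadir} = 36.25 − 0.25(30.25 − 0.25x_{Nadir}) ⇒ 0.9375x_{Nadir} = 28.6875, so x_{Nadir} = 30.6.
Then x_{Largo} = 30.25 − 0.25·30.6 = 22.6.
P_{Nadir} = 178 − 2·30.6 − 22.6 = 94.2.
Profit = (94.2 − 33)·30.6 = 1872.72.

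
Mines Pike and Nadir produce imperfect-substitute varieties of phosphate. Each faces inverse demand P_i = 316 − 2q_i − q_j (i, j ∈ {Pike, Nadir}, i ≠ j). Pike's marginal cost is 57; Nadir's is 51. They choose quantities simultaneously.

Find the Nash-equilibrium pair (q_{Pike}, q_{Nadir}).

51.4, 53.4

Mine Pike's profit: π = q_{Pike}(316 − 2q_{Pike} − q_{Nadir}) − 57q_{Pike}.
∂π/∂q_{Pike} = 259 − 4q_{Pike} − q_{Nadir} = 0 ⇒ q_{Pike} = 64.75 − 0.25q_{Nadir}.
Similarly q_{Nadir} = 66.25 − 0.25q_{Pike}.
Plugging q_{Nadir} into Pike's best response: q_{Pike} = 64.75 − 0.25(66.25 − 0.25q_{Pike}) ⇒ 0.9375q_{Pike} = 48.1875, so q_{Pike} = 51.4.
Then q_{Nadir} = 66.25 − 0.25·51.4 = 53.4.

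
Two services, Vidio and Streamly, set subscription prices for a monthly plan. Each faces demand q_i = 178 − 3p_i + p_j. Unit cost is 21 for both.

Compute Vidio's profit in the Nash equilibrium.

2219.52

Vidio's profit: π = (p_{Vidio} − 21)(178 − 3p_{Vidio} + p_{Streamly}).
∂π/∂p_{Vidio} = 241 − 6p_{Vidio} + p_{Streamly} = 0 ⇒ p_{Vidio} = 241/6 + (1/6)p_{Streamly}.
Setting p_{Vidio} = p_{Streamly} in the reaction function: p_{Vidio} = 241/6 + (1/6)p_{Vidio}, so p_{Vidio} = (241/6) / (5/6) = 48.2.
q_{Vidio} = 178 − 3·48.2 + 48.2 = 81.6.
Profit = (48.2 − 21)·81.6 = 2219.52.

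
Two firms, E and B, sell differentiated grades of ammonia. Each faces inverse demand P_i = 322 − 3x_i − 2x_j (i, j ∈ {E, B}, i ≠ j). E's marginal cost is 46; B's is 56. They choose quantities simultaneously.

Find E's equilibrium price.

Firm E's profit: π = x_E(322 − 3x_E − 2x_B) − 46x_E.
∂π/∂x_E = 276 − 6x_E − 2x_B = 0 ⇒ x_E = 46 − (1/3)x_B.
Similarly x_B = 133/3 − (1/3)x_E.
Plugging x_B into E's best response: x_E = 46 − (1/3)(133/3 − (1/3)x_E) ⇒ (8/9)x_E = 281/9, so x_E = 35.125.
Then x_B = 133/3 − (1/3)·35.125 = 32.625.
P_E = 322 − 3·35.125 − 2·32.625 = 151.375.

151.375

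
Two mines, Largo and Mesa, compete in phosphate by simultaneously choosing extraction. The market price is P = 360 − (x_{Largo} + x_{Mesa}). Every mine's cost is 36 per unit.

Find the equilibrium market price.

144

Mine Largo's profit: π = x_{Largo}(360 − (x_{Largo} + x_{Mesa})) − 36x_{Largo}.
∂π/∂x_{Largo} = 324 − 2x_{Largo} − x_{Mesa} = 0, so x_{Largo} = 162 − 0.5x_{Mesa}.
The game is symmetric, so in equilibrium x_{Mesa} = x_{Largo}: the reaction function gives 1.5x_{Largo} = 162, hence x_{Largo} = 108.
Equilibrium price: P = 360 − 216 = 144.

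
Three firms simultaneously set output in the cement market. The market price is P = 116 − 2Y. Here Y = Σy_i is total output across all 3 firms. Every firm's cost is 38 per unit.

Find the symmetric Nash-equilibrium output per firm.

A representative firm's profit is π_i = y_i(116 − 2Y) − 38y_i, with Y = y_i + Σ_{j≠i} y_j.
First-order condition: 78 − 4y_i − 2Σ_{j≠i} y_j = 0.
In a symmetric equilibrium every firm chooses the same y, so Σ_{j≠i} y_j = 2y. The condition becomes 78 − 8y = 0, giving y = 78/8 = 9.75.

9.75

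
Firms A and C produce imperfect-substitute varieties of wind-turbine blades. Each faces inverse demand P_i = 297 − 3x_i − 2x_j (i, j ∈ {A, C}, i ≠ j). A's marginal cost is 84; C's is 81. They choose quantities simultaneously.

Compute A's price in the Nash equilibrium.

Firm A's profit: π = x_A(297 − 3x_A − 2x_C) − 84x_A.
∂π/∂x_A = 213 − 6x_A − 2x_C = 0 ⇒ x_A = 35.5 − (1/3)x_C.
Similarly x_C = 36 − (1/3)x_A.
Plugging x_C into A's best response: x_A = 35.5 − (1/3)(36 − (1/3)x_A) ⇒ (8/9)x_A = 23.5, so x_A = 26.4375.
Then x_C = 36 − (1/3)·26.4375 = 27.1875.
P_A = 297 − 3·26.4375 − 2·27.1875 = 163.3125.

163.3125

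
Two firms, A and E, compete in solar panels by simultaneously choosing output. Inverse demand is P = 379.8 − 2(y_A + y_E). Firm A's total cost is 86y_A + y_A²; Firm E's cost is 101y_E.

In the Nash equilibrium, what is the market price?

209.52

Firm A's profit: π = y_A(379.8 − 2(y_A + y_E)) − 86y_A − y_A².
∂π/∂y_A = 293.8 − 6y_A − 2y_E = 0, so y_A = 1469/30 − (1/3)y_E.
For E: ∂π/∂y_E = 278.8 − 4y_E − 2y_A = 0 ⇒ y_E = 69.7 − 0.5y_A.
Plugging y_E into A's best response: y_A = 1469/30 − (1/3)(69.7 − 0.5y_A) ⇒ (5/6)y_A = 386/15, so y_A = 30.88.
Then y_E = 69.7 − 0.5·30.88 = 54.26.
Equilibrium price: P = 379.8 − 2·85.14 = 209.52.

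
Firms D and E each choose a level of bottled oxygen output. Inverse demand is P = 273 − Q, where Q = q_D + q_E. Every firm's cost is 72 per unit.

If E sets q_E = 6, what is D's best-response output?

97.5

Firm D's profit: π = q_D(273 − (q_D + q_E)) − 72q_D.
∂π/∂q_D = 201 − 2q_D − q_E = 0, so q_D = 100.5 − 0.5q_E.
At q_E = 6: q_D = 100.5 − 0.5·6 = 97.5.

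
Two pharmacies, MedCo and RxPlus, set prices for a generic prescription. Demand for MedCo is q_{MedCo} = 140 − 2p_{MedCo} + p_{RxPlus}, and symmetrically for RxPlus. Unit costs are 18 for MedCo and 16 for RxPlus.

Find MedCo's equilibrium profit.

3264.32

MedCo's profit: π = (p_{MedCo} − 18)(140 − 2p_{MedCo} + p_{RxPlus}).
∂π/∂p_{MedCo} = 176 − 4p_{MedCo} + p_{RxPlus} = 0 ⇒ p_{MedCo} = 44 + 0.25p_{RxPlus}.
Similarly p_{RxPlus} = 43 + 0.25p_{MedCo}.
Solving the two reaction functions simultaneously: (1 − (0.25)(0.25))p_{MedCo} = 44 + 0.25·43, so 0.9375p_{MedCo} = 54.75 and p_{MedCo} = 58.4.
Then p_{RxPlus} = 43 + 0.25·58.4 = 57.6.
q_{MedCo} = 140 − 2·58.4 + 57.6 = 80.8.
Profit = (58.4 − 18)·80.8 = 3264.32.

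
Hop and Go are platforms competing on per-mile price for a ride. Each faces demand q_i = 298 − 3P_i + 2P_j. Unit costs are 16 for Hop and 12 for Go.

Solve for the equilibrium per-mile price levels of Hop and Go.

Hop's profit: π = (P_{Hop} − 16)(298 − 3P_{Hop} + 2P_{Go}).
∂π/∂P_{Hop} = 346 − 6P_{Hop} + 2P_{Go} = 0 ⇒ P_{Hop} = 173/3 + (1/3)P_{Go}.
Similarly P_{Go} = 167/3 + (1/3)P_{Hop}.
Substituting the second reaction function into the first: P_{Hop} = 173/3 + (1/3)(167/3 + (1/3)P_{Hop}), which gives (8/9)P_{Hop} = 686/9 ⇒ P_{Hop} = 85.75.
Then P_{Go} = 167/3 + (1/3)·85.75 = 84.25.

85.75, 84.25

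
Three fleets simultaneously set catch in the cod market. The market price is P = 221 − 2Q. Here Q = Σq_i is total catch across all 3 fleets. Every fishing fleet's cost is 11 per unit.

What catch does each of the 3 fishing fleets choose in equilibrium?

26.25

A representative fishing fleet's profit is π_i = q_i(221 − 2Q) − 11q_i, with Q = q_i + Σ_{j≠i} q_j.
First-order condition: 210 − 4q_i − 2Σ_{j≠i} q_j = 0.
In a symmetric equilibrium every fishing fleet chooses the same q, so Σ_{j≠i} q_j = 2q. The condition becomes 210 − 8q = 0, giving q = 210/8 = 26.25.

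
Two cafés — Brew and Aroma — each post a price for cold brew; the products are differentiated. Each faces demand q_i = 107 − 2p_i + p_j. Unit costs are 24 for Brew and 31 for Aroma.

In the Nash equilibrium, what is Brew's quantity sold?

57.2

Brew's profit: π = (p_{Brew} − 24)(107 − 2p_{Brew} + p_{Aroma}).
∂π/∂p_{Brew} = 155 − 4p_{Brew} + p_{Aroma} = 0 ⇒ p_{Brew} = 38.75 + 0.25p_{Aroma}.
Similarly p_{Aroma} = 42.25 + 0.25p_{Brew}.
Solving the two reaction functions simultaneously: (1 − (0.25)(0.25))p_{Brew} = 38.75 + 0.25·42.25, so 0.9375p_{Brew} = 49.3125 and p_{Brew} = 52.6.
Then p_{Aroma} = 42.25 + 0.25·52.6 = 55.4.
q_{Brew} = 107 − 2·52.6 + 55.4 = 57.2.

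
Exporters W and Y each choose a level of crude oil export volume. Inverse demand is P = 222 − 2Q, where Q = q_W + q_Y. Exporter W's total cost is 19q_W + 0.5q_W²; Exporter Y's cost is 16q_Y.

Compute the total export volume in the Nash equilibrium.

64

Exporter W's profit: π = q_W(222 − 2(q_W + q_Y)) − 19q_W − 0.5q_W².
∂π/∂q_W = 203 − 5q_W − 2q_Y = 0, so q_W = 40.6 − 0.4q_Y.
For Y: ∂π/∂q_Y = 206 − 4q_Y − 2q_W = 0 ⇒ q_Y = 51.5 − 0.5q_W.
Plugging q_Y into W's best response: q_W = 40.6 − 0.4(51.5 − 0.5q_W) ⇒ 0.8q_W = 20, so q_W = 25.
Then q_Y = 51.5 − 0.5·25 = 39.
Total export volume: 25 + 39 = 64.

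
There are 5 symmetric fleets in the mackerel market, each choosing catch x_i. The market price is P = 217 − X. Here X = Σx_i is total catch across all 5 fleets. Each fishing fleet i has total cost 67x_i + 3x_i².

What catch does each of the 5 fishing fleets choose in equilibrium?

12.5

A representative fishing fleet's profit is π_i = x_i(217 − X) − 67x_i − 3x_i², with X = x_i + Σ_{j≠i} x_j.
First-order condition: 150 − 8x_i − Σ_{j≠i} x_j = 0.
With identical fishing fleets, set every x_j = x: then 150 − 8x − 4x = 0, i.e. x = 150/12 = 12.5.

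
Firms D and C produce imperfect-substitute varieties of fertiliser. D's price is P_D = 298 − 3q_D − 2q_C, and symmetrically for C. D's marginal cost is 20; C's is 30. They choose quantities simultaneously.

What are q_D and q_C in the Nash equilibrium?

35.375, 32.875

Firm D's profit: π = q_D(298 − 3q_D − 2q_C) − 20q_D.
∂π/∂q_D = 278 − 6q_D − 2q_C = 0 ⇒ q_D = 139/3 − (1/3)q_C.
Similarly q_C = 134/3 − (1/3)q_D.
Substituting the second reaction function into the first: q_D = 139/3 − (1/3)(134/3 − (1/3)q_D), which gives (8/9)q_D = 283/9 ⇒ q_D = 35.375.
Then q_C = 134/3 − (1/3)·35.375 = 32.875.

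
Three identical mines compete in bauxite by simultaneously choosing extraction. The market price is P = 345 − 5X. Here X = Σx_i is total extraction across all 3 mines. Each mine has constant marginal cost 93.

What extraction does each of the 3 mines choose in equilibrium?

A representative mine's profit is π_i = x_i(345 − 5X) − 93x_i, with X = x_i + Σ_{j≠i} x_j.
First-order condition: 252 − 10x_i − 5Σ_{j≠i} x_j = 0.
With identical mines, set every x_j = x: then 252 − 10x − 10x = 0, i.e. x = 252/20 = 12.6.

12.6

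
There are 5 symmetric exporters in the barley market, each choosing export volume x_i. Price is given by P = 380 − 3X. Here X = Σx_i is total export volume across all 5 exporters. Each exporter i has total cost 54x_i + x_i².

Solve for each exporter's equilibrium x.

16.3

A representative exporter's profit is π_i = x_i(380 − 3X) − 54x_i − x_i², with X = x_i + Σ_{j≠i} x_j.
First-order condition: 326 − 8x_i − 3Σ_{j≠i} x_j = 0.
In a symmetric equilibrium every exporter chooses the same x, so Σ_{j≠i} x_j = 4x. The condition becomes 326 − 20x = 0, giving x = 326/20 = 16.3.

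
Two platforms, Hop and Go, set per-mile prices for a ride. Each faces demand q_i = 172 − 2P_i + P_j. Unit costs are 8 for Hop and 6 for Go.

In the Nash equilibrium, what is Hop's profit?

Hop's profit: π = (P_{Hop} − 8)(172 − 2P_{Hop} + P_{Go}).
∂π/∂P_{Hop} = 188 − 4P_{Hop} + P_{Go} = 0 ⇒ P_{Hop} = 47 + 0.25P_{Go}.
Similarly P_{Go} = 46 + 0.25P_{Hop}.
Solving the two reaction functions simultaneously: (1 − (0.25)(0.25))P_{Hop} = 47 + 0.25·46, so 0.9375P_{Hop} = 58.5 and P_{Hop} = 62.4.
Then P_{Go} = 46 + 0.25·62.4 = 61.6.
q_{Hop} = 172 − 2·62.4 + 61.6 = 108.8.
Profit = (62.4 − 8)·108.8 = 5918.72.

5918.72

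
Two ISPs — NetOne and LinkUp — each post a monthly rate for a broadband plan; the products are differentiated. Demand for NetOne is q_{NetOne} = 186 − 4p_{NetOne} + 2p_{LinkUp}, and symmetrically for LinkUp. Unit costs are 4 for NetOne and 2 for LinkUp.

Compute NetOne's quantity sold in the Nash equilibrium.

NetOne's profit: π = (p_{NetOne} − 4)(186 − 4p_{NetOne} + 2p_{LinkUp}).
∂π/∂p_{NetOne} = 202 − 8p_{NetOne} + 2p_{LinkUp} = 0 ⇒ p_{NetOne} = 25.25 + 0.25p_{LinkUp}.
Similarly p_{LinkUp} = 24.25 + 0.25p_{NetOne}.
Substituting the second reaction function into the first: p_{NetOne} = 25.25 + 0.25(24.25 + 0.25p_{NetOne}), which gives 0.9375p_{NetOne} = 31.3125 ⇒ p_{NetOne} = 33.4.
Then p_{LinkUp} = 24.25 + 0.25·33.4 = 32.6.
q_{NetOne} = 186 − 4·33.4 + 2·32.6 = 117.6.

117.6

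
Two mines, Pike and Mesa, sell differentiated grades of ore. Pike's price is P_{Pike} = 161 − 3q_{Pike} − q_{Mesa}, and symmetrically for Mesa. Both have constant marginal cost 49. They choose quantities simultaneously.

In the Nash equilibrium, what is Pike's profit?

768

Mine Pike's profit: π = q_{Pike}(161 − 3q_{Pike} − q_{Mesa}) − 49q_{Pike}.
∂π/∂q_{Pike} = 112 − 6q_{Pike} − q_{Mesa} = 0 ⇒ q_{Pike} = 56/3 − (1/6)q_{Mesa}.
The game is symmetric, so in equilibrium q_{Mesa} = q_{Pike}: the reaction function gives (7/6)q_{Pike} = 56/3, hence q_{Pike} = 16.
P_{Pike} = 161 − 3·16 − 16 = 97.
Profit = (97 − 49)·16 = 768.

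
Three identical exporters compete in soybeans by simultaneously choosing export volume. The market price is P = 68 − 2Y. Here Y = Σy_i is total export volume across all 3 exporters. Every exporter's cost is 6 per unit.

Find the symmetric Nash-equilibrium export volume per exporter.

7.75

A representative exporter's profit is π_i = y_i(68 − 2Y) − 6y_i, with Y = y_i + Σ_{j≠i} y_j.
First-order condition: 62 − 4y_i − 2Σ_{j≠i} y_j = 0.
In a symmetric equilibrium every exporter chooses the same y, so Σ_{j≠i} y_j = 2y. The condition becomes 62 − 8y = 0, giving y = 62/8 = 7.75.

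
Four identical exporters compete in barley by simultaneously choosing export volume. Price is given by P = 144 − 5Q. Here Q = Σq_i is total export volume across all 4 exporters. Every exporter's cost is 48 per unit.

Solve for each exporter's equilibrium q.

A representative exporter's profit is π_i = q_i(144 − 5Q) − 48q_i, with Q = q_i + Σ_{j≠i} q_j.
First-order condition: 96 − 10q_i − 5Σ_{j≠i} q_j = 0.
With identical exporters, set every q_j = q: then 96 − 10q − 15q = 0, i.e. q = 96/25 = 3.84.

3.84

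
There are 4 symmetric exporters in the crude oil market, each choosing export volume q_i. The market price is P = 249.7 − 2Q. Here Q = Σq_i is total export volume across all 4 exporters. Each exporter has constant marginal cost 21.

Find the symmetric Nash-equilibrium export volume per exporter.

A representative exporter's profit is π_i = q_i(249.7 − 2Q) − 21q_i, with Q = q_i + Σ_{j≠i} q_j.
First-order condition: 228.7 − 4q_i − 2Σ_{j≠i} q_j = 0.
With identical exporters, set every q_j = q: then 228.7 − 4q − 6q = 0, i.e. q = 228.7/10 = 22.87.

22.87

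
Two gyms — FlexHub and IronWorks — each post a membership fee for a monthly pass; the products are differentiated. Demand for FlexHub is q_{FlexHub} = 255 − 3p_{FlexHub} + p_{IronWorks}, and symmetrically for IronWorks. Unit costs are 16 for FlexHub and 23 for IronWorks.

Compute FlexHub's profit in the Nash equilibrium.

FlexHub's profit: π = (p_{FlexHub} − 16)(255 − 3p_{FlexHub} + p_{IronWorks}).
∂π/∂p_{FlexHub} = 303 − 6p_{FlexHub} + p_{IronWorks} = 0 ⇒ p_{FlexHub} = 50.5 + (1/6)p_{IronWorks}.
Similarly p_{IronWorks} = 54 + (1/6)p_{FlexHub}.
Substituting the second reaction function into the first: p_{FlexHub} = 50.5 + (1/6)(54 + (1/6)p_{FlexHub}), which gives (35/36)p_{FlexHub} = 59.5 ⇒ p_{FlexHub} = 61.2.
Then p_{IronWorks} = 54 + (1/6)·61.2 = 64.2.
q_{FlexHub} = 255 − 3·61.2 + 64.2 = 135.6.
Profit = (61.2 − 16)·135.6 = 6129.12.

6129.12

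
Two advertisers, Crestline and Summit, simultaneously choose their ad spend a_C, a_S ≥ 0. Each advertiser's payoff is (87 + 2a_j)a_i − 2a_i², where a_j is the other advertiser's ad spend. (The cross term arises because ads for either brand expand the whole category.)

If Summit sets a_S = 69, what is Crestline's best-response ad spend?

Crestline's payoff is (87 + 2a_S)a_C − 2a_C².
∂π/∂a_C = 87 + 2a_S − 4a_C = 0, so a_C = 21.75 + 0.5a_S.
At a_S = 69: a_C = 21.75 + 0.5·69 = 56.25.

56.25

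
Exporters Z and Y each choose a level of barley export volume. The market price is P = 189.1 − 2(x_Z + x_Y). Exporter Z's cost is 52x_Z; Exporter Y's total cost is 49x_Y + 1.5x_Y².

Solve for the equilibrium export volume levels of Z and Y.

Exporter Z's profit: π = x_Z(189.1 − 2(x_Z + x_Y)) − 52x_Z.
∂π/∂x_Z = 137.1 − 4x_Z − 2x_Y = 0, so x_Z = 34.275 − 0.5x_Y.
For Y: ∂π/∂x_Y = 140.1 − 7x_Y − 2x_Z = 0 ⇒ x_Y = 1401/70 − (2/7)x_Z.
Solving the two reaction functions simultaneously: (1 − (−0.5)(−2/7))x_Z = 34.275 − 0.5·(1401/70), so (6/7)x_Z = 1359/56 and x_Z = 28.3125.
Then x_Y = 1401/70 − (2/7)·28.3125 = 11.925.

28.3125, 11.925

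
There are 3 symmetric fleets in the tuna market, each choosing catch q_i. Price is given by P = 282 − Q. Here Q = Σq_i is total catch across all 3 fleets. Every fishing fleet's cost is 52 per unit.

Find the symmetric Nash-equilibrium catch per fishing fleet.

A representative fishing fleet's profit is π_i = q_i(282 − Q) − 52q_i, with Q = q_i + Σ_{j≠i} q_j.
First-order condition: 230 − 2q_i − Σ_{j≠i} q_j = 0.
With identical fishing fleets, set every q_j = q: then 230 − 2q − 2q = 0, i.e. q = 230/4 = 57.5.

57.5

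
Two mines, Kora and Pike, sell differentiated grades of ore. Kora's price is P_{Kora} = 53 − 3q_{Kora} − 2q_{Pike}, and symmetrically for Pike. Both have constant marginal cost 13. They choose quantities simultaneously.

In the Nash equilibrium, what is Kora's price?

Mine Kora's profit: π = q_{Kora}(53 − 3q_{Kora} − 2q_{Pike}) − 13q_{Kora}.
∂π/∂q_{Kora} = 40 − 6q_{Kora} − 2q_{Pike} = 0 ⇒ q_{Kora} = 20/3 − (1/3)q_{Pike}.
By symmetry q_{Pike} = q_{Kora}; substituting into the reaction function, (4/3)q_{Kora} = 20/3 and q_{Kora} = 5.
P_{Kora} = 53 − 3·5 − 2·5 = 28.

28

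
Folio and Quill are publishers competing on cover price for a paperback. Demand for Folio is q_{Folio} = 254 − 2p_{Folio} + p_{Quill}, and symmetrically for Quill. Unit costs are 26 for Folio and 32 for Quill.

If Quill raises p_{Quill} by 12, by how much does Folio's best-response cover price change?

Folio's profit: π = (p_{Folio} − 26)(254 − 2p_{Folio} + p_{Quill}).
∂π/∂p_{Folio} = 306 − 4p_{Folio} + p_{Quill} = 0 ⇒ p_{Folio} = 76.5 + 0.25p_{Quill}.
The reaction-function slope is 0.25, so a 12-unit rise in p_{Quill} moves p_{Folio} by 0.25 × 12 = 3. Folio's best response rises — the actions are strategic complements.

3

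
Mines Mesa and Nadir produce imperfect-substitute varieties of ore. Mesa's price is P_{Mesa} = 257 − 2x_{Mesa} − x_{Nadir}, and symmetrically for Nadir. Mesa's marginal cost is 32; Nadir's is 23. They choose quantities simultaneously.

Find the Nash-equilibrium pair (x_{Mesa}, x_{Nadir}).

44.4, 47.4

Mine Mesa's profit: π = x_{Mesa}(257 − 2x_{Mesa} − x_{Nadir}) − 32x_{Mesa}.
∂π/∂x_{Mesa} = 225 − 4x_{Mesa} − x_{Nadir} = 0 ⇒ x_{Mesa} = 56.25 − 0.25x_{Nadir}.
Similarly x_{Nadir} = 58.5 − 0.25x_{Mesa}.
Substituting the second reaction function into the first: x_{Mesa} = 56.25 − 0.25(58.5 − 0.25x_{Mesa}), which gives 0.9375x_{Mesa} = 41.625 ⇒ x_{Mesa} = 44.4.
Then x_{Nadir} = 58.5 − 0.25·44.4 = 47.4.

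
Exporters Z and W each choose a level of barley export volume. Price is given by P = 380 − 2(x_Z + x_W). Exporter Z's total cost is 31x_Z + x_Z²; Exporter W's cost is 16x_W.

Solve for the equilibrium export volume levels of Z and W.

Exporter Z's profit: π = x_Z(380 − 2(x_Z + x_W)) − 31x_Z − x_Z².
∂π/∂x_Z = 349 − 6x_Z − 2x_W = 0, so x_Z = 349/6 − (1/3)x_W.
For W: ∂π/∂x_W = 364 − 4x_W − 2x_Z = 0 ⇒ x_W = 91 − 0.5x_Z.
Substituting the second reaction function into the first: x_Z = 349/6 − (1/3)(91 − 0.5x_Z), which gives (5/6)x_Z = 167/6 ⇒ x_Z = 33.4.
Then x_W = 91 − 0.5·33.4 = 74.3.

33.4, 74.3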